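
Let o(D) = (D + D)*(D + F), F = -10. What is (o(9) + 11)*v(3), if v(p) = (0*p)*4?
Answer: 0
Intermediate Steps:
v(p) = 0 (v(p) = 0*4 = 0)
o(D) = 2*D*(-10 + D) (o(D) = (D + D)*(D - 10) = (2*D)*(-10 + D) = 2*D*(-10 + D))
(o(9) + 11)*v(3) = (2*9*(-10 + 9) + 11)*0 = (2*9*(-1) + 11)*0 = (-18 + 11)*0 = -7*0 = 0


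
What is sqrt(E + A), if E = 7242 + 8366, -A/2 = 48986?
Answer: 2*I*sqrt(20591) ≈ 286.99*I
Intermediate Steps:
A = -97972 (A = -2*48986 = -97972)
E = 15608
sqrt(E + A) = sqrt(15608 - 97972) = sqrt(-82364) = 2*I*sqrt(20591)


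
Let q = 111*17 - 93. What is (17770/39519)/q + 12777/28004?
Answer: 453174849451/992700998172 ≈ 0.45651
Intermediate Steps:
q = 1794 (q = 1887 - 93 = 1794)
(17770/39519)/q + 12777/28004 = (17770/39519)/1794 + 12777/28004 = (17770*(1/39519))*(1/1794) + 12777*(1/28004) = (17770/39519)*(1/1794) + 12777/28004 = 8885/35448543 + 12777/28004 = 453174849451/992700998172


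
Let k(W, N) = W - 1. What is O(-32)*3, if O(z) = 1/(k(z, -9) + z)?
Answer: -3/65 ≈ -0.046154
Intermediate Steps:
k(W, N) = -1 + W
O(z) = 1/(-1 + 2*z) (O(z) = 1/((-1 + z) + z) = 1/(-1 + 2*z))
O(-32)*3 = 3/(-1 + 2*(-32)) = 3/(-1 - 64) = 3/(-65) = -1/65*3 = -3/65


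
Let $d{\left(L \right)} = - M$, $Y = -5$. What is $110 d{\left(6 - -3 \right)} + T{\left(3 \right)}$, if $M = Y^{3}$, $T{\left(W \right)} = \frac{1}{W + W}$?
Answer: $\frac{82501}{6} \approx 13750.0$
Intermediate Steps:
$T{\left(W \right)} = \frac{1}{2 W}$
$M = -125$ ($M = \left(-5\right)^{3} = -125$)
$d{\left(L \right)} = 125$ ($d{\left(L \right)} = \left(-1\right) \left(-125\right) = 125$)
$110 d{\left(6 - -3 \right)} + T{\left(3 \right)} = 110 \cdot 125 + \frac{1}{2 \cdot 3} = 13750 + \frac{1}{2} \cdot \frac{1}{3} = 13750 + \frac{1}{6} = \frac{82501}{6}$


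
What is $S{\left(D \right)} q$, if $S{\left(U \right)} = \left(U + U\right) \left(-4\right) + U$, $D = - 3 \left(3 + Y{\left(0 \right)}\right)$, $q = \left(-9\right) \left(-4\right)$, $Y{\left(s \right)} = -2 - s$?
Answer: $756$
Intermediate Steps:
$q = 36$
$D = -3$ ($D = - 3 \left(3 - 2\right) = \left(-3\right) 1 = -3$)
$S{\left(U \right)} = - 7 U$ ($S{\left(U \right)} = 2 U \left(-4\right) + U = - 8 U + U = - 7 U$)
$S{\left(D \right)} q = \left(-7\right) \left(-3\right) 36 = 21 \cdot 36 = 756$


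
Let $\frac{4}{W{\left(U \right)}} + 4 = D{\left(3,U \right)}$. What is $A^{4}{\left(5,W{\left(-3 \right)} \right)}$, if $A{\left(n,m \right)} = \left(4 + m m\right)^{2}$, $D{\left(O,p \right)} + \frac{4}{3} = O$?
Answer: $\frac{178579390489600000000}{33232930569601} \approx 5.3736 \cdot 10^{6}$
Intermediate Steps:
$D{\left(O,p \right)} = - \frac{4}{3} + O$
$W{\left(U \right)} = - \frac{12}{7}$ ($W{\left(U \right)} = \frac{4}{-4 + \left(- \frac{4}{3} + 3\right)} = \frac{4}{-4 + \frac{5}{3}} = \frac{4}{- \frac{7}{3}} = 4 \left(- \frac{3}{7}\right) = - \frac{12}{7}$)
$A{\left(n,m \right)} = \left(4 + m^{2}\right)^{2}$
$A^{4}{\left(5,W{\left(-3 \right)} \right)} = \left(\left(4 + \left(- \frac{12}{7}\right)^{2}\right)^{2}\right)^{4} = \left(\left(4 + \frac{144}{49}\right)^{2}\right)^{4} = \left(\left(\frac{340}{49}\right)^{2}\right)^{4} = \left(\frac{115600}{2401}\right)^{4} = \frac{178579390489600000000}{33232930569601}$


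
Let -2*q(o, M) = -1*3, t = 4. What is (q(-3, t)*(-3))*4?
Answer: -18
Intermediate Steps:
q(o, M) = 3/2 (q(o, M) = -(-1)*3/2 = -1/2*(-3) = 3/2)
(q(-3, t)*(-3))*4 = ((3/2)*(-3))*4 = -9/2*4 = -18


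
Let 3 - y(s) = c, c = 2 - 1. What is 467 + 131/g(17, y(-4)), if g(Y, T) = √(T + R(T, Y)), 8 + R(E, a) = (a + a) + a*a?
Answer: 467 + 131*√317/317 ≈ 474.36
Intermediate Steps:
R(E, a) = -8 + a² + 2*a (R(E, a) = -8 + ((a + a) + a*a) = -8 + (2*a + a²) = -8 + (a² + 2*a) = -8 + a² + 2*a)
c = 1
y(s) = 2 (y(s) = 3 - 1*1 = 3 - 1 = 2)
g(Y, T) = √(-8 + T + Y² + 2*Y) (g(Y, T) = √(T + (-8 + Y² + 2*Y)) = √(-8 + T + Y² + 2*Y))
467 + 131/g(17, y(-4)) = 467 + 131/(√(-8 + 2 + 17² + 2*17)) = 467 + 131/(√(-8 + 2 + 289 + 34)) = 467 + 131/(√317) = 467 + 131*(√317/317) = 467 + 131*√317/317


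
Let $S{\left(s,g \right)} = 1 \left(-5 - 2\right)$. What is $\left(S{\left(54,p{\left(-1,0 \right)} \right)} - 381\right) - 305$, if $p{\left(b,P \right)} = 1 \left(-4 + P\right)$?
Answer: $-693$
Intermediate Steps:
$p{\left(b,P \right)} = -4 + P$
$S{\left(s,g \right)} = -7$ ($S{\left(s,g \right)} = 1 \left(-7\right) = -7$)
$\left(S{\left(54,p{\left(-1,0 \right)} \right)} - 381\right) - 305 = \left(-7 - 381\right) - 305 = -388 - 305 = -693$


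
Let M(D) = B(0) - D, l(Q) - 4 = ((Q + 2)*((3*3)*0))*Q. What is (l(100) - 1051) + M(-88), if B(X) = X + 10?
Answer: -949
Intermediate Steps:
B(X) = 10 + X
l(Q) = 4 (l(Q) = 4 + ((Q + 2)*((3*3)*0))*Q = 4 + ((2 + Q)*(9*0))*Q = 4 + ((2 + Q)*0)*Q = 4 + 0*Q = 4 + 0 = 4)
M(D) = 10 - D (M(D) = (10 + 0) - D = 10 - D)
(l(100) - 1051) + M(-88) = (4 - 1051) + (10 - 1*(-88)) = -1047 + (10 + 88) = -1047 + 98 = -949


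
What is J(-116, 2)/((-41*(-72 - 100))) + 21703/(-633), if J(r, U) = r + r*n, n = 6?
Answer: -38390888/1115979 ≈ -34.401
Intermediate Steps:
J(r, U) = 7*r (J(r, U) = r + r*6 = r + 6*r = 7*r)
J(-116, 2)/((-41*(-72 - 100))) + 21703/(-633) = (7*(-116))/((-41*(-72 - 100))) + 21703/(-633) = -812/((-41*(-172))) + 21703*(-1/633) = -812/7052 - 21703/633 = -812*1/7052 - 21703/633 = -203/1763 - 21703/633 = -38390888/1115979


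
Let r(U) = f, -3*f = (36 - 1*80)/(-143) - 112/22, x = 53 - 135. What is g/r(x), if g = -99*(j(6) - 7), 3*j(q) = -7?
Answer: 11011/19 ≈ 579.53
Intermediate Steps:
j(q) = -7/3 (j(q) = (⅓)*(-7) = -7/3)
x = -82
f = 228/143 (f = -((36 - 1*80)/(-143) - 112/22)/3 = -((36 - 80)*(-1/143) - 112*1/22)/3 = -(-44*(-1/143) - 56/11)/3 = -(4/13 - 56/11)/3 = -⅓*(-684/143) = 228/143 ≈ 1.5944)
r(U) = 228/143
g = 924 (g = -99*(-7/3 - 7) = -99*(-28/3) = 924)
g/r(x) = 924/(228/143) = 924*(143/228) = 11011/19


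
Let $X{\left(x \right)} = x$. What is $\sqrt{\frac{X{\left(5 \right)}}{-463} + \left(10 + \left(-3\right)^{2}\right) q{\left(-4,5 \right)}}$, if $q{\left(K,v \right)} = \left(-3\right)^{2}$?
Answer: $\frac{8 \sqrt{572731}}{463} \approx 13.076$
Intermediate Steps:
$q{\left(K,v \right)} = 9$
$\sqrt{\frac{X{\left(5 \right)}}{-463} + \left(10 + \left(-3\right)^{2}\right) q{\left(-4,5 \right)}} = \sqrt{\frac{5}{-463} + \left(10 + \left(-3\right)^{2}\right) 9} = \sqrt{5 \left(- \frac{1}{463}\right) + \left(10 + 9\right) 9} = \sqrt{- \frac{5}{463} + 19 \cdot 9} = \sqrt{- \frac{5}{463} + 171} = \sqrt{\frac{79168}{463}} = \frac{8 \sqrt{572731}}{463}$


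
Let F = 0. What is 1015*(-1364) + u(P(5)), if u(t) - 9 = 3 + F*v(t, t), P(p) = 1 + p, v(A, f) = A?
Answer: -1384448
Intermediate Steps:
u(t) = 12 (u(t) = 9 + (3 + 0*t) = 9 + (3 + 0) = 9 + 3 = 12)
1015*(-1364) + u(P(5)) = 1015*(-1364) + 12 = -1384460 + 12 = -1384448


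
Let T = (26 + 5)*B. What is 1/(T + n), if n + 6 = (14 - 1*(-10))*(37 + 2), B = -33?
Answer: -1/93 ≈ -0.010753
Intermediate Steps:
T = -1023 (T = (26 + 5)*(-33) = 31*(-33) = -1023)
n = 930 (n = -6 + (14 - 1*(-10))*(37 + 2) = -6 + (14 + 10)*39 = -6 + 24*39 = -6 + 936 = 930)
1/(T + n) = 1/(-1023 + 930) = 1/(-93) = -1/93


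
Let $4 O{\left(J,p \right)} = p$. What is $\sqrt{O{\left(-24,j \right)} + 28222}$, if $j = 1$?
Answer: $\frac{\sqrt{112889}}{2} \approx 167.99$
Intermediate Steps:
$O{\left(J,p \right)} = \frac{p}{4}$
$\sqrt{O{\left(-24,j \right)} + 28222} = \sqrt{\frac{1}{4} \cdot 1 + 28222} = \sqrt{\frac{1}{4} + 28222} = \sqrt{\frac{112889}{4}} = \frac{\sqrt{112889}}{2}$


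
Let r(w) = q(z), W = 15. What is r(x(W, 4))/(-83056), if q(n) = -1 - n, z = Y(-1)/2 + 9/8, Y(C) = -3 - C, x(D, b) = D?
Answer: 9/664448 ≈ 1.3545e-5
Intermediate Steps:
z = ⅛ (z = (-3 - 1*(-1))/2 + 9/8 = (-3 + 1)*(½) + 9*(⅛) = -2*½ + 9/8 = -1 + 9/8 = ⅛ ≈ 0.12500)
r(w) = -9/8 (r(w) = -1 - 1*⅛ = -1 - ⅛ = -9/8)
r(x(W, 4))/(-83056) = -9/8/(-83056) = -9/8*(-1/83056) = 9/664448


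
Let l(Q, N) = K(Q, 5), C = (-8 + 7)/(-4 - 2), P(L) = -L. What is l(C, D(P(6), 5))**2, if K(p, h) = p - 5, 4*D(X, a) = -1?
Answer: 841/36 ≈ 23.361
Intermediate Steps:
C = 1/6 (C = -1/(-6) = -1*(-1/6) = 1/6 ≈ 0.16667)
D(X, a) = -1/4 (D(X, a) = (1/4)*(-1) = -1/4)
K(p, h) = -5 + p
l(Q, N) = -5 + Q
l(C, D(P(6), 5))**2 = (-5 + 1/6)**2 = (-29/6)**2 = 841/36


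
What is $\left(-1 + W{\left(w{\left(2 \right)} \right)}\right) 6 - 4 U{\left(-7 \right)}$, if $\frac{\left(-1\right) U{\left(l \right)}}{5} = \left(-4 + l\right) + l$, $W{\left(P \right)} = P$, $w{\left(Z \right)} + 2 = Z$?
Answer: $-366$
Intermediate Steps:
$w{\left(Z \right)} = -2 + Z$
$U{\left(l \right)} = 20 - 10 l$ ($U{\left(l \right)} = - 5 \left(\left(-4 + l\right) + l\right) = - 5 \left(-4 + 2 l\right) = 20 - 10 l$)
$\left(-1 + W{\left(w{\left(2 \right)} \right)}\right) 6 - 4 U{\left(-7 \right)} = \left(-1 + \left(-2 + 2\right)\right) 6 - 4 \left(20 - -70\right) = \left(-1 + 0\right) 6 - 4 \left(20 + 70\right) = \left(-1\right) 6 - 360 = -6 - 360 = -366$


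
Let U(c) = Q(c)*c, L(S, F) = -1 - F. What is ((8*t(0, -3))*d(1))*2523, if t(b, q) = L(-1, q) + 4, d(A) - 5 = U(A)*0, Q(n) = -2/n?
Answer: 605520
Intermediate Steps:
U(c) = -2 (U(c) = (-2/c)*c = -2)
d(A) = 5 (d(A) = 5 - 2*0 = 5 + 0 = 5)
t(b, q) = 3 - q (t(b, q) = (-1 - q) + 4 = 3 - q)
((8*t(0, -3))*d(1))*2523 = ((8*(3 - 1*(-3)))*5)*2523 = ((8*(3 + 3))*5)*2523 = ((8*6)*5)*2523 = (48*5)*2523 = 240*2523 = 605520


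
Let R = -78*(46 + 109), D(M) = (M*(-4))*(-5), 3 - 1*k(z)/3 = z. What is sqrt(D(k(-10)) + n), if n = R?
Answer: I*sqrt(11310) ≈ 106.35*I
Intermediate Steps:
k(z) = 9 - 3*z
D(M) = 20*M (D(M) = -4*M*(-5) = 20*M)
R = -12090 (R = -78*155 = -12090)
n = -12090
sqrt(D(k(-10)) + n) = sqrt(20*(9 - 3*(-10)) - 12090) = sqrt(20*(9 + 30) - 12090) = sqrt(20*39 - 12090) = sqrt(780 - 12090) = sqrt(-11310) = I*sqrt(11310)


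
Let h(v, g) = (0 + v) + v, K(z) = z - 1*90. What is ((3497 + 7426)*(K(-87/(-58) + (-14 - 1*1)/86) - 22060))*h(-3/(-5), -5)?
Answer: -62417932434/215 ≈ -2.9032e+8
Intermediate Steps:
K(z) = -90 + z (K(z) = z - 90 = -90 + z)
h(v, g) = 2*v (h(v, g) = v + v = 2*v)
((3497 + 7426)*(K(-87/(-58) + (-14 - 1*1)/86) - 22060))*h(-3/(-5), -5) = ((3497 + 7426)*((-90 + (-87/(-58) + (-14 - 1*1)/86)) - 22060))*(2*(-3/(-5))) = (10923*((-90 + (-87*(-1/58) + (-14 - 1)*(1/86))) - 22060))*(2*(-3*(-⅕))) = (10923*((-90 + (3/2 - 15*1/86)) - 22060))*(2*(⅗)) = (10923*((-90 + (3/2 - 15/86)) - 22060))*(6/5) = (10923*((-90 + 57/43) - 22060))*(6/5) = (10923*(-3813/43 - 22060))*(6/5) = (10923*(-952393/43))*(6/5) = -10402988739/43*6/5 = -62417932434/215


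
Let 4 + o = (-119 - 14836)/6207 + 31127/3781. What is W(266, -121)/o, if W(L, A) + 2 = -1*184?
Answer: -7822889/76677 ≈ -102.02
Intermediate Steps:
o = 14261922/7822889 (o = -4 + ((-119 - 14836)/6207 + 31127/3781) = -4 + (-14955*1/6207 + 31127*(1/3781)) = -4 + (-4985/2069 + 31127/3781) = -4 + 45553478/7822889 = 14261922/7822889 ≈ 1.8231)
W(L, A) = -186 (W(L, A) = -2 - 1*184 = -2 - 184 = -186)
W(266, -121)/o = -186/14261922/7822889 = -186*7822889/14261922 = -7822889/76677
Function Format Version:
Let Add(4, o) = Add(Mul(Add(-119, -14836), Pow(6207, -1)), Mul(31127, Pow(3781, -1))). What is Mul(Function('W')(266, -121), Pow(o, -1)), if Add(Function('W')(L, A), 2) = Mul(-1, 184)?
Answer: Rational(-7822889, 76677) ≈ -102.02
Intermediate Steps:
o = Rational(14261922, 7822889) (o = Add(-4, Add(Mul(Add(-119, -14836), Pow(6207, -1)), Mul(31127, Pow(3781, -1)))) = Add(-4, Add(Mul(-14955, Rational(1, 6207)), Mul(31127, Rational(1, 3781)))) = Add(-4, Add(Rational(-4985, 2069), Rational(31127, 3781))) = Add(-4, Rational(45553478, 7822889)) = Rational(14261922, 7822889) ≈ 1.8231)
Function('W')(L, A) = -186 (Function('W')(L, A) = Add(-2, Mul(-1, 184)) = Add(-2, -184) = -186)
Mul(Function('W')(266, -121), Pow(o, -1)) = Mul(-186, Pow(Rational(14261922, 7822889), -1)) = Mul(-186, Rational(7822889, 14261922)) = Rational(-7822889, 76677)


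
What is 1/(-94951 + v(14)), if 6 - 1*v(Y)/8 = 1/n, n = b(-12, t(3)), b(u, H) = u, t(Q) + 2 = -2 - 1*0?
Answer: -3/284707 ≈ -1.0537e-5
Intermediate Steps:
t(Q) = -4 (t(Q) = -2 + (-2 - 1*0) = -2 + (-2 + 0) = -2 - 2 = -4)
n = -12
v(Y) = 146/3 (v(Y) = 48 - 8/(-12) = 48 - 8*(-1/12) = 48 + ⅔ = 146/3)
1/(-94951 + v(14)) = 1/(-94951 + 146/3) = 1/(-284707/3) = -3/284707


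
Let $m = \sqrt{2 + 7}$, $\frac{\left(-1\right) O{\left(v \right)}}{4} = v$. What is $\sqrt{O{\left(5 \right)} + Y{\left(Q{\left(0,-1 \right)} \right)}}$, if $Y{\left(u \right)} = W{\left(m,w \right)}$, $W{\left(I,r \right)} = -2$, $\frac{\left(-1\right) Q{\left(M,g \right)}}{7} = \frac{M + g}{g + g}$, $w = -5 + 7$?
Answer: $i \sqrt{22} \approx 4.6904 i$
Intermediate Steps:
$O{\left(v \right)} = - 4 v$
$w = 2$
$Q{\left(M,g \right)} = - \frac{7 \left(M + g\right)}{2 g}$ ($Q{\left(M,g \right)} = - 7 \frac{M + g}{g + g} = - 7 \frac{M + g}{2 g} = - \frac{7 \left(M + g\right)}{2 g}$)
$m = 3$ ($m = \sqrt{9} = 3$)
$Y{\left(u \right)} = -2$
$\sqrt{O{\left(5 \right)} + Y{\left(Q{\left(0,-1 \right)} \right)}} = \sqrt{\left(-4\right) 5 - 2} = \sqrt{-20 - 2} = \sqrt{-22} = i \sqrt{22}$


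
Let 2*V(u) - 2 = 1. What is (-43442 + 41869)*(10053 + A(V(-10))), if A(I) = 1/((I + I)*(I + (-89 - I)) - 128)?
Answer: -6246279182/395 ≈ -1.5813e+7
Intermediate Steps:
V(u) = 3/2 (V(u) = 1 + (½)*1 = 1 + ½ = 3/2)
A(I) = 1/(-128 - 178*I) (A(I) = 1/((2*I)*(-89) - 128) = 1/(-178*I - 128) = 1/(-128 - 178*I))
(-43442 + 41869)*(10053 + A(V(-10))) = (-43442 + 41869)*(10053 - 1/(128 + 178*(3/2))) = -1573*(10053 - 1/(128 + 267)) = -1573*(10053 - 1/395) = -1573*3970934/395 = -6246279182/395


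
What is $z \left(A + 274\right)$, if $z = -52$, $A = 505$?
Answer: $-40508$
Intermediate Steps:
$z \left(A + 274\right) = - 52 \left(505 + 274\right) = \left(-52\right) 779 = -40508$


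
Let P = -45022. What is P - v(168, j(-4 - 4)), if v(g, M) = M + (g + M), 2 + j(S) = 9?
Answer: -45204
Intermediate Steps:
j(S) = 7 (j(S) = -2 + 9 = 7)
v(g, M) = g + 2*M (v(g, M) = M + (M + g) = g + 2*M)
P - v(168, j(-4 - 4)) = -45022 - (168 + 2*7) = -45022 - (168 + 14) = -45022 - 1*182 = -45022 - 182 = -45204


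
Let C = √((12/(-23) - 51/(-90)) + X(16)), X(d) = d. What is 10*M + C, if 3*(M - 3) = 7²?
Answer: 580/3 + √7638990/690 ≈ 197.34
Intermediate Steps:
M = 58/3 (M = 3 + (⅓)*7² = 3 + (⅓)*49 = 3 + 49/3 = 58/3 ≈ 19.333)
C = √7638990/690 (C = √((12/(-23) - 51/(-90)) + 16) = √((12*(-1/23) - 51*(-1/90)) + 16) = √((-12/23 + 17/30) + 16) = √(31/690 + 16) = √(11071/690) = √7638990/690 ≈ 4.0056)
10*M + C = 10*(58/3) + √7638990/690 = 580/3 + √7638990/690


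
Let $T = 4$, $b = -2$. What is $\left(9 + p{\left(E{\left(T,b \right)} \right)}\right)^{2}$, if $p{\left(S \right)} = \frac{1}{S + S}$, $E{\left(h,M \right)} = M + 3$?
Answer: $\frac{361}{4} \approx 90.25$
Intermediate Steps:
$E{\left(h,M \right)} = 3 + M$
$p{\left(S \right)} = \frac{1}{2 S}$
$\left(9 + p{\left(E{\left(T,b \right)} \right)}\right)^{2} = \left(9 + \frac{1}{2 \left(3 - 2\right)}\right)^{2} = \left(9 + \frac{1}{2 \cdot 1}\right)^{2} = \left(9 + \frac{1}{2} \cdot 1\right)^{2} = \left(9 + \frac{1}{2}\right)^{2} = \left(\frac{19}{2}\right)^{2} = \frac{361}{4}$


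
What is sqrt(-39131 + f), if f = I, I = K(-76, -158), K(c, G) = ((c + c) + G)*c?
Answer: I*sqrt(15571) ≈ 124.78*I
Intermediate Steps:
K(c, G) = c*(G + 2*c) (K(c, G) = (2*c + G)*c = (G + 2*c)*c = c*(G + 2*c))
I = 23560 (I = -76*(-158 + 2*(-76)) = -76*(-158 - 152) = -76*(-310) = 23560)
f = 23560
sqrt(-39131 + f) = sqrt(-39131 + 23560) = sqrt(-15571) = I*sqrt(15571)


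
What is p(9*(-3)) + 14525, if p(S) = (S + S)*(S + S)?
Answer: 17441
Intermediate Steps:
p(S) = 4*S**2 (p(S) = (2*S)*(2*S) = 4*S**2)
p(9*(-3)) + 14525 = 4*(9*(-3))**2 + 14525 = 4*(-27)**2 + 14525 = 4*729 + 14525 = 2916 + 14525 = 17441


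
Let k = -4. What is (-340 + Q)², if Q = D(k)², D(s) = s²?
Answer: 7056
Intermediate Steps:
Q = 256 (Q = ((-4)²)² = 16² = 256)
(-340 + Q)² = (-340 + 256)² = (-84)² = 7056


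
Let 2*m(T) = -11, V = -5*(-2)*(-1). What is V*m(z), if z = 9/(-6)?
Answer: 55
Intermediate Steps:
V = -10 (V = 10*(-1) = -10)
z = -3/2 (z = 9*(-⅙) = -3/2 ≈ -1.5000)
m(T) = -11/2 (m(T) = (½)*(-11) = -11/2)
V*m(z) = -10*(-11/2) = 55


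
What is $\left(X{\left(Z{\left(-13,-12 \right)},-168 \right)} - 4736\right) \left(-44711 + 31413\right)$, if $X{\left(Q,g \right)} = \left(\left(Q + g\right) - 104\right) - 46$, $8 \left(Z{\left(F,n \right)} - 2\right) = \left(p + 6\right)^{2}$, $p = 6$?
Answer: $66942132$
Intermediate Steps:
$Z{\left(F,n \right)} = 20$ ($Z{\left(F,n \right)} = 2 + \frac{\left(6 + 6\right)^{2}}{8} = 2 + \frac{12^{2}}{8} = 2 + \frac{1}{8} \cdot 144 = 2 + 18 = 20$)
$X{\left(Q,g \right)} = -150 + Q + g$ ($X{\left(Q,g \right)} = \left(-104 + Q + g\right) - 46 = -150 + Q + g$)
$\left(X{\left(Z{\left(-13,-12 \right)},-168 \right)} - 4736\right) \left(-44711 + 31413\right) = \left(\left(-150 + 20 - 168\right) - 4736\right) \left(-44711 + 31413\right) = \left(-298 - 4736\right) \left(-13298\right) = \left(-5034\right) \left(-13298\right) = 66942132$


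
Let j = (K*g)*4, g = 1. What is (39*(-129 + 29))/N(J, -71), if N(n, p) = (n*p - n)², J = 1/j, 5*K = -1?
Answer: -13/27 ≈ -0.48148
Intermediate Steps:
K = -⅕ (K = (⅕)*(-1) = -⅕ ≈ -0.20000)
j = -⅘ (j = -⅕*1*4 = -⅕*4 = -⅘ ≈ -0.80000)
J = -5/4 (J = 1/(-⅘) = -5/4 ≈ -1.2500)
N(n, p) = (-n + n*p)²
(39*(-129 + 29))/N(J, -71) = (39*(-129 + 29))/(((-5/4)²*(-1 - 71)²)) = (39*(-100))/(((25/16)*(-72)²)) = -3900/((25/16)*5184) = -3900/8100 = -3900*1/8100 = -13/27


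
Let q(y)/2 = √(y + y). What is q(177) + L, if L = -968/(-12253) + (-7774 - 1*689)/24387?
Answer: -26696841/99604637 + 2*√354 ≈ 37.362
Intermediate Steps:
q(y) = 2*√2*√y (q(y) = 2*√(y + y) = 2*√(2*y) = 2*(√2*√y) = 2*√2*√y)
L = -26696841/99604637 (L = -968*(-1/12253) + (-7774 - 689)*(1/24387) = 968/12253 - 8463*1/24387 = 968/12253 - 2821/8129 = -26696841/99604637 ≈ -0.26803)
q(177) + L = 2*√2*√177 - 26696841/99604637 = 2*√354 - 26696841/99604637 = -26696841/99604637 + 2*√354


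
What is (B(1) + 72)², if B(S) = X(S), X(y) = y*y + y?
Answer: 5476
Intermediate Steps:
X(y) = y + y² (X(y) = y² + y = y + y²)
B(S) = S*(1 + S)
(B(1) + 72)² = (1*(1 + 1) + 72)² = (1*2 + 72)² = (2 + 72)² = 74² = 5476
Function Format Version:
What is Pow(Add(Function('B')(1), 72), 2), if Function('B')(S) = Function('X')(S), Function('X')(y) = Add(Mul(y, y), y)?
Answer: 5476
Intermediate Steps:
Function('X')(y) = Add(y, Pow(y, 2)) (Function('X')(y) = Add(Pow(y, 2), y) = Add(y, Pow(y, 2)))
Function('B')(S) = Mul(S, Add(1, S))
Pow(Add(Function('B')(1), 72), 2) = Pow(Add(Mul(1, Add(1, 1)), 72), 2) = Pow(Add(Mul(1, 2), 72), 2) = Pow(Add(2, 72), 2) = Pow(74, 2) = 5476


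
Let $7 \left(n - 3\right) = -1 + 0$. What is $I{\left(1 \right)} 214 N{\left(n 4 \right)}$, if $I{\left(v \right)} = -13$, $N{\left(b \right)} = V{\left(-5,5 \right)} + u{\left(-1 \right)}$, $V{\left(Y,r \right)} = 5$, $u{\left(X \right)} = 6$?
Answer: $-30602$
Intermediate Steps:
$n = \frac{20}{7}$ ($n = 3 + \frac{-1 + 0}{7} = 3 + \frac{1}{7} \left(-1\right) = 3 - \frac{1}{7} = \frac{20}{7} \approx 2.8571$)
$N{\left(b \right)} = 11$ ($N{\left(b \right)} = 5 + 6 = 11$)
$I{\left(1 \right)} 214 N{\left(n 4 \right)} = \left(-13\right) 214 \cdot 11 = \left(-2782\right) 11 = -30602$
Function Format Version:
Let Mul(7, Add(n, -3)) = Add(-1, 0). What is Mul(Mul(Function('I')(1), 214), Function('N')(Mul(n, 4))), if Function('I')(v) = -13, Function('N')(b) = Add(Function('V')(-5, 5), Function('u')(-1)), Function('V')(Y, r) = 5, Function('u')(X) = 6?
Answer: -30602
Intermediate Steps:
n = Rational(20, 7) (n = Add(3, Mul(Rational(1, 7), Add(-1, 0))) = Add(3, Mul(Rational(1, 7), -1)) = Add(3, Rational(-1, 7)) = Rational(20, 7) ≈ 2.8571)
Function('N')(b) = 11 (Function('N')(b) = Add(5, 6) = 11)
Mul(Mul(Function('I')(1), 214), Function('N')(Mul(n, 4))) = Mul(Mul(-13, 214), 11) = Mul(-2782, 11) = -30602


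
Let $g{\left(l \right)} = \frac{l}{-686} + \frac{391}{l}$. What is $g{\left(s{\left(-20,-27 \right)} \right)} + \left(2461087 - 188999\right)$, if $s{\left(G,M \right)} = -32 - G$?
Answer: $\frac{9351780167}{4116} \approx 2.2721 \cdot 10^{6}$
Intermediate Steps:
$g{\left(l \right)} = \frac{391}{l} - \frac{l}{686}$ ($g{\left(l \right)} = l \left(- \frac{1}{686}\right) + \frac{391}{l} = - \frac{l}{686} + \frac{391}{l} = \frac{391}{l} - \frac{l}{686}$)
$g{\left(s{\left(-20,-27 \right)} \right)} + \left(2461087 - 188999\right) = \left(\frac{391}{-32 - -20} - \frac{-32 - -20}{686}\right) + \left(2461087 - 188999\right) = \left(\frac{391}{-32 + 20} - \frac{-32 + 20}{686}\right) + 2272088 = \left(\frac{391}{-12} - - \frac{6}{343}\right) + 2272088 = \left(391 \left(- \frac{1}{12}\right) + \frac{6}{343}\right) + 2272088 = \left(- \frac{391}{12} + \frac{6}{343}\right) + 2272088 = - \frac{134041}{4116} + 2272088 = \frac{9351780167}{4116}$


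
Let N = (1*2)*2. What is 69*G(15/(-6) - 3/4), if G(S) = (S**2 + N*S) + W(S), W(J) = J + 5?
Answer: -759/16 ≈ -47.438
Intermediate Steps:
W(J) = 5 + J
N = 4 (N = 2*2 = 4)
G(S) = 5 + S**2 + 5*S (G(S) = (S**2 + 4*S) + (5 + S) = 5 + S**2 + 5*S)
69*G(15/(-6) - 3/4) = 69*(5 + (15/(-6) - 3/4)**2 + 5*(15/(-6) - 3/4)) = 69*(5 + (15*(-1/6) - 3*1/4)**2 + 5*(15*(-1/6) - 3*1/4)) = 69*(5 + (-5/2 - 3/4)**2 + 5*(-5/2 - 3/4)) = 69*(5 + (-13/4)**2 + 5*(-13/4)) = 69*(5 + 169/16 - 65/4) = 69*(-11/16) = -759/16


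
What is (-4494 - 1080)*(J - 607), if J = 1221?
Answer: -3422436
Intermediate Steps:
(-4494 - 1080)*(J - 607) = (-4494 - 1080)*(1221 - 607) = -5574*614 = -3422436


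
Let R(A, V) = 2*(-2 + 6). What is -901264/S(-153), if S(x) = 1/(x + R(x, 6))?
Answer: 130683280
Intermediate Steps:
R(A, V) = 8 (R(A, V) = 2*4 = 8)
S(x) = 1/(8 + x) (S(x) = 1/(x + 8) = 1/(8 + x))
-901264/S(-153) = -901264/(1/(8 - 153)) = -901264/(1/(-145)) = -901264/(-1/145) = -901264*(-145) = 130683280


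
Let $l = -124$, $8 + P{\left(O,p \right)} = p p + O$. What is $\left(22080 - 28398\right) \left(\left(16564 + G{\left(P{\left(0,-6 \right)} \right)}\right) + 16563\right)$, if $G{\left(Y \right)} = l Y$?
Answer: $-187360290$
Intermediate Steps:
$P{\left(O,p \right)} = -8 + O + p^{2}$ ($P{\left(O,p \right)} = -8 + \left(p p + O\right) = -8 + \left(p^{2} + O\right) = -8 + \left(O + p^{2}\right) = -8 + O + p^{2}$)
$G{\left(Y \right)} = - 124 Y$
$\left(22080 - 28398\right) \left(\left(16564 + G{\left(P{\left(0,-6 \right)} \right)}\right) + 16563\right) = \left(22080 - 28398\right) \left(\left(16564 - 124 \left(-8 + 0 + \left(-6\right)^{2}\right)\right) + 16563\right) = - 6318 \left(\left(16564 - 124 \left(-8 + 0 + 36\right)\right) + 16563\right) = - 6318 \left(\left(16564 - 3472\right) + 16563\right) = - 6318 \left(13092 + 16563\right) = \left(-6318\right) 29655 = -187360290$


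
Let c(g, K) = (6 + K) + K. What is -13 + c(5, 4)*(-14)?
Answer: -209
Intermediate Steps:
c(g, K) = 6 + 2*K
-13 + c(5, 4)*(-14) = -13 + (6 + 2*4)*(-14) = -13 + (6 + 8)*(-14) = -13 + 14*(-14) = -13 - 196 = -209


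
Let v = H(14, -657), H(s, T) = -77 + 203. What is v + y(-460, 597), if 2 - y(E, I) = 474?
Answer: -346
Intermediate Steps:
y(E, I) = -472 (y(E, I) = 2 - 1*474 = 2 - 474 = -472)
H(s, T) = 126
v = 126
v + y(-460, 597) = 126 - 472 = -346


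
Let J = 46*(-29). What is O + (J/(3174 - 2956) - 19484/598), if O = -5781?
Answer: -189669882/32591 ≈ -5819.7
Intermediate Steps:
J = -1334
O + (J/(3174 - 2956) - 19484/598) = -5781 + (-1334/(3174 - 2956) - 19484/598) = -5781 + (-1334/218 - 19484*1/598) = -5781 + (-1334*1/218 - 9742/299) = -5781 + (-667/109 - 9742/299) = -5781 - 1261311/32591 = -189669882/32591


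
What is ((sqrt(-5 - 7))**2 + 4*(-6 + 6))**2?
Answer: 144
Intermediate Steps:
((sqrt(-5 - 7))**2 + 4*(-6 + 6))**2 = ((sqrt(-12))**2 + 4*0)**2 = ((2*I*sqrt(3))**2 + 0)**2 = (-12 + 0)**2 = (-12)**2 = 144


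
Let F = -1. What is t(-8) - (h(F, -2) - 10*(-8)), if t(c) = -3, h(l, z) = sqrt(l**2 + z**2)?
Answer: -83 - sqrt(5) ≈ -85.236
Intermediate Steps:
t(-8) - (h(F, -2) - 10*(-8)) = -3 - (sqrt((-1)**2 + (-2)**2) - 10*(-8)) = -3 - (sqrt(1 + 4) + 80) = -3 - (sqrt(5) + 80) = -3 - (80 + sqrt(5)) = -3 + (-80 - sqrt(5)) = -83 - sqrt(5)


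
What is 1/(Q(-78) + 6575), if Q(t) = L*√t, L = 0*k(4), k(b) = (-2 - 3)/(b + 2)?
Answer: 1/6575 ≈ 0.00015209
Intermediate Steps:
k(b) = -5/(2 + b)
L = 0 (L = 0*(-5/(2 + 4)) = 0*(-5/6) = 0*(-5*⅙) = 0*(-⅚) = 0)
Q(t) = 0 (Q(t) = 0*√t = 0)
1/(Q(-78) + 6575) = 1/(0 + 6575) = 1/6575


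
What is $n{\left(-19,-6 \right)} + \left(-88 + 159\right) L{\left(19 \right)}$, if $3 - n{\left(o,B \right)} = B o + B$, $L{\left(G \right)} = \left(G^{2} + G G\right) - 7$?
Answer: $50660$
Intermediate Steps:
$L{\left(G \right)} = -7 + 2 G^{2}$ ($L{\left(G \right)} = \left(G^{2} + G^{2}\right) - 7 = 2 G^{2} - 7 = -7 + 2 G^{2}$)
$n{\left(o,B \right)} = 3 - B - B o$ ($n{\left(o,B \right)} = 3 - \left(B o + B\right) = 3 - \left(B + B o\right) = 3 - B - B o$)
$n{\left(-19,-6 \right)} + \left(-88 + 159\right) L{\left(19 \right)} = \left(3 - -6 - \left(-6\right) \left(-19\right)\right) + \left(-88 + 159\right) \left(-7 + 2 \cdot 19^{2}\right) = \left(3 + 6 - 114\right) + 71 \left(-7 + 2 \cdot 361\right) = -105 + 71 \left(-7 + 722\right) = -105 + 71 \cdot 715 = -105 + 50765 = 50660$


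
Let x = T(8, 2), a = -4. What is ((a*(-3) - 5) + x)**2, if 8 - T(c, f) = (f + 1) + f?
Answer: 100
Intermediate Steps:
T(c, f) = 7 - 2*f (T(c, f) = 8 - ((f + 1) + f) = 8 - ((1 + f) + f) = 8 - (1 + 2*f) = 8 + (-1 - 2*f) = 7 - 2*f)
x = 3 (x = 7 - 2*2 = 7 - 4 = 3)
((a*(-3) - 5) + x)**2 = ((-4*(-3) - 5) + 3)**2 = ((12 - 5) + 3)**2 = (7 + 3)**2 = 10**2 = 100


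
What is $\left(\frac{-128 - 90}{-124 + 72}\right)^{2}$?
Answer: $\frac{11881}{676} \approx 17.575$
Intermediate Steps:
$\left(\frac{-128 - 90}{-124 + 72}\right)^{2} = \left(- \frac{218}{-52}\right)^{2} = \left(\left(-218\right) \left(- \frac{1}{52}\right)\right)^{2} = \left(\frac{109}{26}\right)^{2} = \frac{11881}{676}$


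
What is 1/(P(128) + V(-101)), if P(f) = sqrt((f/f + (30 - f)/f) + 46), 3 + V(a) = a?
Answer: -6656/689265 - 8*sqrt(2959)/689265 ≈ -0.010288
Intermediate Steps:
V(a) = -3 + a
P(f) = sqrt(47 + (30 - f)/f) (P(f) = sqrt((1 + (30 - f)/f) + 46) = sqrt(47 + (30 - f)/f))
1/(P(128) + V(-101)) = 1/(sqrt(46 + 30/128) + (-3 - 101)) = 1/(sqrt(46 + 30*(1/128)) - 104) = 1/(sqrt(46 + 15/64) - 104) = 1/(sqrt(2959/64) - 104) = 1/(sqrt(2959)/8 - 104) = 1/(-104 + sqrt(2959)/8)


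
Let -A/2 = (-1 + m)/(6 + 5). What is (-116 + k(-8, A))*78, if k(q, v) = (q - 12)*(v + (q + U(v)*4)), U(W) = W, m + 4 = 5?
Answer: 3432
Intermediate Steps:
m = 1 (m = -4 + 5 = 1)
A = 0 (A = -2*(-1 + 1)/(6 + 5) = -0/11 = -2*0 = 0)
k(q, v) = (-12 + q)*(q + 5*v) (k(q, v) = (q - 12)*(v + (q + v*4)) = (-12 + q)*(v + (q + 4*v)) = (-12 + q)*(q + 5*v))
(-116 + k(-8, A))*78 = (-116 + ((-8)² - 60*0 - 12*(-8) + 5*(-8)*0))*78 = (-116 + (64 + 0 + 96 + 0))*78 = (-116 + 160)*78 = 44*78 = 3432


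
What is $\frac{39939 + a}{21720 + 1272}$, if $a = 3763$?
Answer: $\frac{21851}{11496} \approx 1.9007$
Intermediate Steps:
$\frac{39939 + a}{21720 + 1272} = \frac{39939 + 3763}{21720 + 1272} = \frac{43702}{22992} = 43702 \cdot \frac{1}{22992} = \frac{21851}{11496}$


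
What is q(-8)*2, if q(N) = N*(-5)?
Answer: 80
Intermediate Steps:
q(N) = -5*N
q(-8)*2 = -5*(-8)*2 = 40*2 = 80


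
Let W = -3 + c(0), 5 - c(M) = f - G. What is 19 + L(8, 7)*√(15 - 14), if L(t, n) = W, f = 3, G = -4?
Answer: 14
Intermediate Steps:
c(M) = -2 (c(M) = 5 - (3 - 1*(-4)) = 5 - (3 + 4) = 5 - 1*7 = 5 - 7 = -2)
W = -5 (W = -3 - 2 = -5)
L(t, n) = -5
19 + L(8, 7)*√(15 - 14) = 19 - 5*√(15 - 14) = 19 - 5*√1 = 19 - 5*1 = 19 - 5 = 14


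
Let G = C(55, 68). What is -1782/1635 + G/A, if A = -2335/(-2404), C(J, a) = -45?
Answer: -12069018/254515 ≈ -47.420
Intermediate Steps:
G = -45
A = 2335/2404 (A = -2335*(-1/2404) = 2335/2404 ≈ 0.97130)
-1782/1635 + G/A = -1782/1635 - 45/2335/2404 = -1782*1/1635 - 45*2404/2335 = -594/545 - 21636/467 = -12069018/254515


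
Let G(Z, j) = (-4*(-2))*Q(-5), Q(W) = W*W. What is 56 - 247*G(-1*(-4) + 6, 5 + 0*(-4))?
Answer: -49344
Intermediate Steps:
Q(W) = W²
G(Z, j) = 200 (G(Z, j) = -4*(-2)*(-5)² = 8*25 = 200)
56 - 247*G(-1*(-4) + 6, 5 + 0*(-4)) = 56 - 247*200 = 56 - 49400 = -49344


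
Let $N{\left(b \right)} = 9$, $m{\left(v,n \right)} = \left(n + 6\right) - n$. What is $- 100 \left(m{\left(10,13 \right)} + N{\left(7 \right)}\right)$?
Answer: $-1500$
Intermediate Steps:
$m{\left(v,n \right)} = 6$ ($m{\left(v,n \right)} = \left(6 + n\right) - n = 6$)
$- 100 \left(m{\left(10,13 \right)} + N{\left(7 \right)}\right) = - 100 \left(6 + 9\right) = \left(-100\right) 15 = -1500$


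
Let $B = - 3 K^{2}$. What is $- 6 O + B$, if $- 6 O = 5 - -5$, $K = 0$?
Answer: $10$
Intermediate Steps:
$O = - \frac{5}{3}$ ($O = - \frac{5 - -5}{6} = - \frac{5 + 5}{6} = \left(- \frac{1}{6}\right) 10 = - \frac{5}{3} \approx -1.6667$)
$B = 0$ ($B = - 3 \cdot 0^{2} = \left(-3\right) 0 = 0$)
$- 6 O + B = \left(-6\right) \left(- \frac{5}{3}\right) + 0 = 10 + 0 = 10$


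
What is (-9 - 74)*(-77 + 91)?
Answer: -1162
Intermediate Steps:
(-9 - 74)*(-77 + 91) = -83*14 = -1162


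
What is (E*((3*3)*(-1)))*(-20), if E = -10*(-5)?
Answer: 9000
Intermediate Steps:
E = 50
(E*((3*3)*(-1)))*(-20) = (50*((3*3)*(-1)))*(-20) = (50*(9*(-1)))*(-20) = (50*(-9))*(-20) = -450*(-20) = 9000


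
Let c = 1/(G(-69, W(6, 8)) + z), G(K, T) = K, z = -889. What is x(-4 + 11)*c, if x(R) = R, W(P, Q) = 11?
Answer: -7/958 ≈ -0.0073069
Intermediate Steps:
c = -1/958 (c = 1/(-69 - 889) = 1/(-958) = -1/958 ≈ -0.0010438)
x(-4 + 11)*c = (-4 + 11)*(-1/958) = 7*(-1/958) = -7/958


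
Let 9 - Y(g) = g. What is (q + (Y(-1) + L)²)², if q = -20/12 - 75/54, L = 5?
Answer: 15960025/324 ≈ 49259.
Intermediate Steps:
Y(g) = 9 - g
q = -55/18 (q = -20*1/12 - 75*1/54 = -5/3 - 25/18 = -55/18 ≈ -3.0556)
(q + (Y(-1) + L)²)² = (-55/18 + ((9 - 1*(-1)) + 5)²)² = (-55/18 + ((9 + 1) + 5)²)² = (-55/18 + (10 + 5)²)² = (-55/18 + 15²)² = (-55/18 + 225)² = (3995/18)² = 15960025/324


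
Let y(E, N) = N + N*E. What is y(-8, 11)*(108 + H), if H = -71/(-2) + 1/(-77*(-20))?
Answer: -220991/20 ≈ -11050.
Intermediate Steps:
y(E, N) = N + E*N
H = 54671/1540 (H = -71*(-½) - 1/77*(-1/20) = 71/2 + 1/1540 = 54671/1540 ≈ 35.501)
y(-8, 11)*(108 + H) = (11*(1 - 8))*(108 + 54671/1540) = (11*(-7))*(220991/1540) = -77*220991/1540 = -220991/20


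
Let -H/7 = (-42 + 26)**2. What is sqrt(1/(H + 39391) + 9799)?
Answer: sqrt(13852697402598)/37599 ≈ 98.990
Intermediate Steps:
H = -1792 (H = -7*(-42 + 26)**2 = -7*(-16)**2 = -7*256 = -1792)
sqrt(1/(H + 39391) + 9799) = sqrt(1/(-1792 + 39391) + 9799) = sqrt(1/37599 + 9799) = sqrt(368432602/37599) = sqrt(13852697402598)/37599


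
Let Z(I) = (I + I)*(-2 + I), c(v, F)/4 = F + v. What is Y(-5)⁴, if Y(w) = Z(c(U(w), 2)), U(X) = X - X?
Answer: 84934656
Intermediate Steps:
U(X) = 0
c(v, F) = 4*F + 4*v (c(v, F) = 4*(F + v) = 4*F + 4*v)
Z(I) = 2*I*(-2 + I) (Z(I) = (2*I)*(-2 + I) = 2*I*(-2 + I))
Y(w) = 96 (Y(w) = 2*(4*2 + 4*0)*(-2 + (4*2 + 4*0)) = 2*(8 + 0)*(-2 + (8 + 0)) = 2*8*(-2 + 8) = 2*8*6 = 96)
Y(-5)⁴ = 96⁴ = 84934656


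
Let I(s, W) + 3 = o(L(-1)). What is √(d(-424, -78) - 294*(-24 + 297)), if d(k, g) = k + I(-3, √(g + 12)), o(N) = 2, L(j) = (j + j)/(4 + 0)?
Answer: I*√80687 ≈ 284.05*I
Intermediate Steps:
L(j) = j/2 (L(j) = (2*j)/4 = (2*j)*(¼) = j/2)
I(s, W) = -1 (I(s, W) = -3 + 2 = -1)
d(k, g) = -1 + k (d(k, g) = k - 1 = -1 + k)
√(d(-424, -78) - 294*(-24 + 297)) = √((-1 - 424) - 294*(-24 + 297)) = √(-425 - 294*273) = √(-425 - 80262) = √(-80687) = I*√80687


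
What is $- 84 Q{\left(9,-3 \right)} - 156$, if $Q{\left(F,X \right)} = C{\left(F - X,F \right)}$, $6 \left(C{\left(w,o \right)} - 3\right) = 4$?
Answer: $-464$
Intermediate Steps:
$C{\left(w,o \right)} = \frac{11}{3}$ ($C{\left(w,o \right)} = 3 + \frac{1}{6} \cdot 4 = 3 + \frac{2}{3} = \frac{11}{3}$)
$Q{\left(F,X \right)} = \frac{11}{3}$
$- 84 Q{\left(9,-3 \right)} - 156 = \left(-84\right) \frac{11}{3} - 156 = -308 - 156 = -464$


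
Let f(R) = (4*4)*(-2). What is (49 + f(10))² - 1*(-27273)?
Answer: 27562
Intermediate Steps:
f(R) = -32 (f(R) = 16*(-2) = -32)
(49 + f(10))² - 1*(-27273) = (49 - 32)² - 1*(-27273) = 17² + 27273 = 289 + 27273 = 27562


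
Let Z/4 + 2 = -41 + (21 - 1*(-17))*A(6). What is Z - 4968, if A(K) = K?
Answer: -4228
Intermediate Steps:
Z = 740 (Z = -8 + 4*(-41 + (21 - 1*(-17))*6) = -8 + 4*(-41 + (21 + 17)*6) = -8 + 4*(-41 + 38*6) = -8 + 4*(-41 + 228) = -8 + 4*187 = -8 + 748 = 740)
Z - 4968 = 740 - 4968 = -4228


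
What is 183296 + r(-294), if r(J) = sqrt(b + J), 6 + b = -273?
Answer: 183296 + I*sqrt(573) ≈ 1.833e+5 + 23.937*I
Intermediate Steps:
b = -279 (b = -6 - 273 = -279)
r(J) = sqrt(-279 + J)
183296 + r(-294) = 183296 + sqrt(-279 - 294) = 183296 + sqrt(-573) = 183296 + I*sqrt(573)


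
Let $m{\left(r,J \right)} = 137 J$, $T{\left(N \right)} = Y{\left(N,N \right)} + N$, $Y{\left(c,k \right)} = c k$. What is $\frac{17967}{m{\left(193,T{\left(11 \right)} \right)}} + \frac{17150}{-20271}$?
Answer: $\frac{18022819}{122193588} \approx 0.14749$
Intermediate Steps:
$T{\left(N \right)} = N + N^{2}$ ($T{\left(N \right)} = N N + N = N^{2} + N = N + N^{2}$)
$\frac{17967}{m{\left(193,T{\left(11 \right)} \right)}} + \frac{17150}{-20271} = \frac{17967}{137 \cdot 11 \left(1 + 11\right)} + \frac{17150}{-20271} = \frac{17967}{137 \cdot 11 \cdot 12} + 17150 \left(- \frac{1}{20271}\right) = \frac{17967}{137 \cdot 132} - \frac{17150}{20271} = \frac{17967}{18084} - \frac{17150}{20271} = 17967 \cdot \frac{1}{18084} - \frac{17150}{20271} = \frac{5989}{6028} - \frac{17150}{20271} = \frac{18022819}{122193588}$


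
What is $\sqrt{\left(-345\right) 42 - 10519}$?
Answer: $i \sqrt{25009} \approx 158.14 i$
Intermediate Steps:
$\sqrt{\left(-345\right) 42 - 10519} = \sqrt{-14490 - 10519} = \sqrt{-25009} = i \sqrt{25009}$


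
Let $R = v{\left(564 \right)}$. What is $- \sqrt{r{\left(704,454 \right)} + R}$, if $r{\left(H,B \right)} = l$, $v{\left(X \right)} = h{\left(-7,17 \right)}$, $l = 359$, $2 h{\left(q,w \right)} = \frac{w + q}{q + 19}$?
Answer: $- \frac{\sqrt{12939}}{6} \approx -18.958$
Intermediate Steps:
$h{\left(q,w \right)} = \frac{q + w}{2 \left(19 + q\right)}$ ($h{\left(q,w \right)} = \frac{\left(w + q\right) \frac{1}{q + 19}}{2} = \frac{\left(q + w\right) \frac{1}{19 + q}}{2} = \frac{\frac{1}{19 + q} \left(q + w\right)}{2} = \frac{q + w}{2 \left(19 + q\right)}$)
$v{\left(X \right)} = \frac{5}{12}$ ($v{\left(X \right)} = \frac{-7 + 17}{2 \left(19 - 7\right)} = \frac{1}{2} \cdot \frac{1}{12} \cdot 10 = \frac{5}{12}$)
$r{\left(H,B \right)} = 359$
$R = \frac{5}{12} \approx 0.41667$
$- \sqrt{r{\left(704,454 \right)} + R} = - \sqrt{359 + \frac{5}{12}} = - \sqrt{\frac{4313}{12}} = - \frac{\sqrt{12939}}{6}$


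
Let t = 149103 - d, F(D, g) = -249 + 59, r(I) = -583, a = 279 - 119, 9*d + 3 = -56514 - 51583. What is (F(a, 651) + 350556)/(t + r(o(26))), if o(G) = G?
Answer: 1576647/722390 ≈ 2.1825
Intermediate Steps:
d = -108100/9 (d = -1/3 + (-56514 - 51583)/9 = -1/3 + (1/9)*(-108097) = -1/3 - 108097/9 = -108100/9 ≈ -12011.)
a = 160
F(D, g) = -190
t = 1450027/9 (t = 149103 - 1*(-108100/9) = 149103 + 108100/9 = 1450027/9 ≈ 1.6111e+5)
(F(a, 651) + 350556)/(t + r(o(26))) = (-190 + 350556)/(1450027/9 - 583) = 350366/(1444780/9) = 350366*(9/1444780) = 1576647/722390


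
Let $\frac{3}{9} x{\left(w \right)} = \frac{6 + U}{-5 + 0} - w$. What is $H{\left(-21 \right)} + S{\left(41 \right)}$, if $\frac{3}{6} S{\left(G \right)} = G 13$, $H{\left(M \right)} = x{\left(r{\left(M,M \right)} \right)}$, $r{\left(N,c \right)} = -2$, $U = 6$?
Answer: $\frac{5324}{5} \approx 1064.8$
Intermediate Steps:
$x{\left(w \right)} = - \frac{36}{5} - 3 w$ ($x{\left(w \right)} = 3 \left(\frac{6 + 6}{-5 + 0} - w\right) = 3 \left(\frac{12}{-5} - w\right) = 3 \left(12 \left(- \frac{1}{5}\right) - w\right) = 3 \left(- \frac{12}{5} - w\right) = - \frac{36}{5} - 3 w$)
$H{\left(M \right)} = - \frac{6}{5}$ ($H{\left(M \right)} = - \frac{36}{5} - -6 = - \frac{36}{5} + 6 = - \frac{6}{5}$)
$S{\left(G \right)} = 26 G$ ($S{\left(G \right)} = 2 G 13 = 2 \cdot 13 G = 26 G$)
$H{\left(-21 \right)} + S{\left(41 \right)} = - \frac{6}{5} + 26 \cdot 41 = - \frac{6}{5} + 1066 = \frac{5324}{5}$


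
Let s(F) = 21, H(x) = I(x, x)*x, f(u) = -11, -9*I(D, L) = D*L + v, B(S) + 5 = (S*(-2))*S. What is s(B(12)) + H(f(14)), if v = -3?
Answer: 1487/9 ≈ 165.22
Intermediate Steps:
B(S) = -5 - 2*S² (B(S) = -5 + (S*(-2))*S = -5 + (-2*S)*S = -5 - 2*S²)
I(D, L) = ⅓ - D*L/9 (I(D, L) = -(D*L - 3)/9 = -(-3 + D*L)/9 = ⅓ - D*L/9)
H(x) = x*(⅓ - x²/9) (H(x) = (⅓ - x*x/9)*x = (⅓ - x²/9)*x = x*(⅓ - x²/9))
s(B(12)) + H(f(14)) = 21 + (⅑)*(-11)*(3 - 1*(-11)²) = 21 + (⅑)*(-11)*(3 - 1*121) = 21 + (⅑)*(-11)*(3 - 121) = 21 + (⅑)*(-11)*(-118) = 21 + 1298/9 = 1487/9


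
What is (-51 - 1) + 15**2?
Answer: 173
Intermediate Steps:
(-51 - 1) + 15**2 = -52 + 225 = 173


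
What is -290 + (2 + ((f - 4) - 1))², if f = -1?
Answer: -274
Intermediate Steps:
-290 + (2 + ((f - 4) - 1))² = -290 + (2 + ((-1 - 4) - 1))² = -290 + (2 + (-5 - 1))² = -290 + (2 - 6)² = -290 + (-4)² = -290 + 16 = -274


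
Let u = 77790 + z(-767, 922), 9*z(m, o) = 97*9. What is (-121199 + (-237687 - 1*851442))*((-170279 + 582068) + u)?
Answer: -592668573728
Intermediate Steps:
z(m, o) = 97 (z(m, o) = (97*9)/9 = (⅑)*873 = 97)
u = 77887 (u = 77790 + 97 = 77887)
(-121199 + (-237687 - 1*851442))*((-170279 + 582068) + u) = (-121199 + (-237687 - 1*851442))*((-170279 + 582068) + 77887) = (-121199 + (-237687 - 851442))*(411789 + 77887) = (-121199 - 1089129)*489676 = -1210328*489676 = -592668573728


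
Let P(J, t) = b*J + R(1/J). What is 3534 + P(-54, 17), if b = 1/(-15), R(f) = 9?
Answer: 17733/5 ≈ 3546.6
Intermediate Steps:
b = -1/15 (b = 1*(-1/15) = -1/15 ≈ -0.066667)
P(J, t) = 9 - J/15 (P(J, t) = -J/15 + 9 = 9 - J/15)
3534 + P(-54, 17) = 3534 + (9 - 1/15*(-54)) = 3534 + (9 + 18/5) = 3534 + 63/5 = 17733/5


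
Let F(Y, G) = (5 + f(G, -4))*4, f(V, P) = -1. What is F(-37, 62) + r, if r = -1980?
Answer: -1964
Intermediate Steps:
F(Y, G) = 16 (F(Y, G) = (5 - 1)*4 = 4*4 = 16)
F(-37, 62) + r = 16 - 1980 = -1964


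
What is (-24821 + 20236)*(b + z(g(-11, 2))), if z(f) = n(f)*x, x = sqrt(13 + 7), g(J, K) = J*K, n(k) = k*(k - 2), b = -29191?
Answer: 133840735 - 4841760*sqrt(5) ≈ 1.2301e+8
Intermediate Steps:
n(k) = k*(-2 + k)
x = 2*sqrt(5) (x = sqrt(20) = 2*sqrt(5) ≈ 4.4721)
z(f) = 2*f*sqrt(5)*(-2 + f) (z(f) = (f*(-2 + f))*(2*sqrt(5)) = 2*f*sqrt(5)*(-2 + f))
(-24821 + 20236)*(b + z(g(-11, 2))) = (-24821 + 20236)*(-29191 + 2*(-11*2)*sqrt(5)*(-2 - 11*2)) = -4585*(-29191 + 2*(-22)*sqrt(5)*(-2 - 22)) = -4585*(-29191 + 2*(-22)*sqrt(5)*(-24)) = -4585*(-29191 + 1056*sqrt(5)) = 133840735 - 4841760*sqrt(5)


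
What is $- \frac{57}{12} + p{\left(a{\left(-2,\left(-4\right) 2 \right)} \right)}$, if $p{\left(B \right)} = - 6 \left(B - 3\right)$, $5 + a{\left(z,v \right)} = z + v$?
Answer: $\frac{413}{4} \approx 103.25$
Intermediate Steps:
$a{\left(z,v \right)} = -5 + v + z$ ($a{\left(z,v \right)} = -5 + \left(z + v\right) = -5 + \left(v + z\right) = -5 + v + z$)
$p{\left(B \right)} = 18 - 6 B$ ($p{\left(B \right)} = - 6 \left(-3 + B\right) = 18 - 6 B$)
$- \frac{57}{12} + p{\left(a{\left(-2,\left(-4\right) 2 \right)} \right)} = - \frac{57}{12} - \left(-18 + 6 \left(-5 - 8 - 2\right)\right) = \left(-57\right) \frac{1}{12} - \left(-18 + 6 \left(-5 - 8 - 2\right)\right) = - \frac{19}{4} + \left(18 - -90\right) = - \frac{19}{4} + \left(18 + 90\right) = - \frac{19}{4} + 108 = \frac{413}{4}$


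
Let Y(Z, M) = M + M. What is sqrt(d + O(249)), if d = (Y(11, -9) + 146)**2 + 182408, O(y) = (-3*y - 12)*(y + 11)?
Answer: 22*sqrt(3) ≈ 38.105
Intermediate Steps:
Y(Z, M) = 2*M
O(y) = (-12 - 3*y)*(11 + y)
d = 198792 (d = (2*(-9) + 146)**2 + 182408 = (-18 + 146)**2 + 182408 = 128**2 + 182408 = 16384 + 182408 = 198792)
sqrt(d + O(249)) = sqrt(198792 + (-132 - 45*249 - 3*249**2)) = sqrt(198792 + (-132 - 11205 - 3*62001)) = sqrt(198792 + (-132 - 11205 - 186003)) = sqrt(198792 - 197340) = sqrt(1452) = 22*sqrt(3)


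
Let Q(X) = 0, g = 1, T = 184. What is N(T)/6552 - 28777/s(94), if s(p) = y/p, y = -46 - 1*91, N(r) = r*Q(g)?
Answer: 2705038/137 ≈ 19745.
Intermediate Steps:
N(r) = 0 (N(r) = r*0 = 0)
y = -137 (y = -46 - 91 = -137)
s(p) = -137/p
N(T)/6552 - 28777/s(94) = 0/6552 - 28777/((-137/94)) = 0*(1/6552) - 28777/((-137*1/94)) = 0 - 28777/(-137/94) = 0 - 28777*(-94/137) = 0 + 2705038/137 = 2705038/137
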